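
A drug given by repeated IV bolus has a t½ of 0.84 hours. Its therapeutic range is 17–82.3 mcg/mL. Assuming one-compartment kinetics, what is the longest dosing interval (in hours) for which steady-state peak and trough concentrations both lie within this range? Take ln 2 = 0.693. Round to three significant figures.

1.91 h

k = 0.693 / t½ = 0.693 / 0.84 = 0.8250 h⁻¹
Between IV bolus doses, concentration decays as C = C₀·e^(−kτ), so C_peak/C_trough = e^(kτ).
τ_max = ln(C_peak/C_trough) / k = ln(82.3/17) / 0.8250 = 1.577 / 0.8250 = 1.912 h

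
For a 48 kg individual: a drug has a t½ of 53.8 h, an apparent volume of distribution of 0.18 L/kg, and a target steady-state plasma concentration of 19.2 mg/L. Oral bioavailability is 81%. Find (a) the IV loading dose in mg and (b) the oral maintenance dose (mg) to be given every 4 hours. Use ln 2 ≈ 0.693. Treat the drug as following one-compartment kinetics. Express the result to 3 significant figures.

(a) 166 mg; (b) 10.6 mg

Vd(total) = 48 kg × 0.18 L/kg = 8.640 L
LD = Vd × C = 8.640 × 19.2 = 165.9 mg
CL = 0.693 × Vd / t½ = 0.693 × 8.640 / 53.8 = 0.1113 L/h
D = CL × Css × τ / F = 0.1113 × 19.2 × 4 / 0.81 = 10.55 mg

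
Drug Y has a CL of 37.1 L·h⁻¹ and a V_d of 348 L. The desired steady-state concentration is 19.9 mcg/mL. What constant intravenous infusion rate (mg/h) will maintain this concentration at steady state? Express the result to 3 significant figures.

738 mg/h

Vd does not affect the maintenance rate; only clearance governs steady-state input.
Rate = CL × Css = 37.10 × 19.9 = 738.3 mg/h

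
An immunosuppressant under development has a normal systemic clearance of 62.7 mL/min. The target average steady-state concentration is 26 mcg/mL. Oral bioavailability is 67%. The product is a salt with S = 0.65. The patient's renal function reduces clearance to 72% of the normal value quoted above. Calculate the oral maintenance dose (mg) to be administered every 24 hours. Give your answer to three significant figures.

Convert clearance: 62.7 mL/min × 60 min/h ÷ 1000 mL/L = 3.762 L/h
Patient clearance = 0.72 × 3.762 = 2.709 L/h
At steady state, dose per interval replaces the amount cleared in that interval: F·S·D/τ = CL·Css.
D = CL × Css × τ / F / S = 2.709 × 26 × 24 / 0.67 / 0.65 = 3882 mg

3880 mg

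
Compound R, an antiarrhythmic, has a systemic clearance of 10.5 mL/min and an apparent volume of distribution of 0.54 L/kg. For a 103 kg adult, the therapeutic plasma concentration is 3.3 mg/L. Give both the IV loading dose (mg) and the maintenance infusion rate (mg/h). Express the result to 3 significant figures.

(a) 184 mg; (b) 2.08 mg/h

Vd = 0.54 L/kg × 103 kg = 55.62 L
LD = Vd · C_target = 55.62 × 3.3 = 183.5 mg
Convert clearance: 10.5 mL/min × 60 min/h ÷ 1000 mL/L = 0.6300 L/h
Maintenance: replace elimination → rate = CL × Css = 0.6300 × 3.3 = 2.079 mg/h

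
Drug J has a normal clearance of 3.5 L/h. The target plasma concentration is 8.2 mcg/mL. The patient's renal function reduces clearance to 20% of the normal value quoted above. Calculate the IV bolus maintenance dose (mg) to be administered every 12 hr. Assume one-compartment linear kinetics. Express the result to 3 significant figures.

Patient clearance = 0.2 × 3.500 = 0.7000 L/h
D = CL × Css × τ = 0.7000 × 8.2 × 12 = 68.88 mg

68.9 mg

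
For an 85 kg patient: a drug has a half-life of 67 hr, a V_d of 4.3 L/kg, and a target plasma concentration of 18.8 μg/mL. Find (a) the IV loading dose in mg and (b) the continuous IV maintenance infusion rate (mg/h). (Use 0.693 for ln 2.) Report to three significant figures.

(a) 6870 mg; (b) 71.1 mg/h

Total Vd = 4.3 × 85 = 365.5 L
LD = Vd × C = 365.5 × 18.8 = 6871 mg
CL = 0.693 × Vd / t½ = 0.693 × 365.5 / 67 = 3.780 L/h
Infusion rate = CL × Css = 3.780 × 18.8 = 71.06 mg/h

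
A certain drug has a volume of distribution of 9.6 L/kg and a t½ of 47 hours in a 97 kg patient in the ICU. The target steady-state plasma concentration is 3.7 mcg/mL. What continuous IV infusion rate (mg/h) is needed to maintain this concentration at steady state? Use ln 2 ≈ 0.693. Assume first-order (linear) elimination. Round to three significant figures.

Vd = 9.6 L/kg × 97 kg = 931.2 L
k = 0.693/47 = 0.01474 h⁻¹, so CL = k·Vd = 0.01474 × 931.2 = 13.73 L/h
Infusion rate = CL × Css = 13.73 × 3.7 = 50.80 mg/h

50.8 mg/h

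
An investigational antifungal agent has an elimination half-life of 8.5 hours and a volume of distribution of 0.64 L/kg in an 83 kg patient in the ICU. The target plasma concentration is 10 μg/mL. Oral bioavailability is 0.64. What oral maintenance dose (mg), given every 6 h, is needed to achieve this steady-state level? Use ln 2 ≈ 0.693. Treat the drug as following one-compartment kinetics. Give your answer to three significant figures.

Total Vd = 0.64 × 83 = 53.12 L
k = 0.693/8.5 = 0.08153 h⁻¹, so CL = k·Vd = 0.08153 × 53.12 = 4.331 L/h
D = CL × Css × τ / F = 4.331 × 10 × 6 / 0.64 = 406.0 mg

406 mg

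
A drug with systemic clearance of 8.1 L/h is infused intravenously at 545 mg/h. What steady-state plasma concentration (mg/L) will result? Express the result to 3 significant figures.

Css = rate / CL = 545 / 8.100 = 67.28 mg/L

67.3 mg/L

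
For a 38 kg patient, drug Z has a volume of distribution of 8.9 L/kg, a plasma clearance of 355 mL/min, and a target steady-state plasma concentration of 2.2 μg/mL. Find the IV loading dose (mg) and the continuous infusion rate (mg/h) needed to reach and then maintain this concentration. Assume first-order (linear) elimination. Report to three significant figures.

Vd(total) = 38 kg × 8.9 L/kg = 338.2 L
Loading dose = Vd × C = 338.2 × 2.2 = 744.0 mg
CL = 355 mL/min × 60/1000 = 21.30 L/h
Maintenance infusion rate = CL × Css = 21.30 × 2.2 = 46.86 mg/h

(a) 744 mg; (b) 46.9 mg/h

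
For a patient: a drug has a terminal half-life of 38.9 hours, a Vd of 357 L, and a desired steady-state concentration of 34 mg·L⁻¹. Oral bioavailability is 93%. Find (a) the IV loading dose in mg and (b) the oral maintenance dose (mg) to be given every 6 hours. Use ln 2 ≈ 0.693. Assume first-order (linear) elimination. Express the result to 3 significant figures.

(a) 12100 mg; (b) 1400 mg

LD = Vd × C = 357.0 × 34 = 12140 mg
CL = 0.693 × Vd / t½ = 0.693 × 357.0 / 38.9 = 6.360 L/h
D = CL × Css × τ / F = 6.360 × 34 × 6 / 0.93 = 1395 mg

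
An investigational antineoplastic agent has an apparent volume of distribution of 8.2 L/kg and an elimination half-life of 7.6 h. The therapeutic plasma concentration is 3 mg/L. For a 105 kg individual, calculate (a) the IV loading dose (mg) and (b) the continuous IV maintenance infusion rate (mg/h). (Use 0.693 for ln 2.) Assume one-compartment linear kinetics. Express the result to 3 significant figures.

Vd(total) = 105 kg × 8.2 L/kg = 861.0 L
LD = Vd × C = 861.0 × 3 = 2583 mg
CL = 0.693 × Vd / t½ = 0.693 × 861.0 / 7.6 = 78.51 L/h
Infusion rate = CL × Css = 78.51 × 3 = 235.5 mg/h

(a) 2580 mg; (b) 236 mg/h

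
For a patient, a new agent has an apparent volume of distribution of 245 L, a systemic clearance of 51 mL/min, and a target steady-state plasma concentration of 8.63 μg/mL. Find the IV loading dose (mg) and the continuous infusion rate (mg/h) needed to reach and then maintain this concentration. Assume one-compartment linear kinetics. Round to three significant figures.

(a) 2110 mg; (b) 26.4 mg/h

Loading: fill Vd to C_target → 245.0 L × 8.63 mg/L = 2114 mg
Convert clearance: 51 mL/min × 60 min/h ÷ 1000 mL/L = 3.060 L/h
Maintenance: replace elimination → rate = CL × Css = 3.060 × 8.63 = 26.41 mg/h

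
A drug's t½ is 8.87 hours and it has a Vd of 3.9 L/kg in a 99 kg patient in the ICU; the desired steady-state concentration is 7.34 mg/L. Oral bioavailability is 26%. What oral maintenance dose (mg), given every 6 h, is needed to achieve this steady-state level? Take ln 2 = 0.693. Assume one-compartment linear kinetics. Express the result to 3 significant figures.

Vd = 3.9 L/kg × 99 kg = 386.1 L
k = 0.693/8.87 = 0.07813 h⁻¹, so CL = k·Vd = 0.07813 × 386.1 = 30.17 L/h
D = CL × Css × τ / F = 30.17 × 7.34 × 6 / 0.26 = 5110 mg

5110 mg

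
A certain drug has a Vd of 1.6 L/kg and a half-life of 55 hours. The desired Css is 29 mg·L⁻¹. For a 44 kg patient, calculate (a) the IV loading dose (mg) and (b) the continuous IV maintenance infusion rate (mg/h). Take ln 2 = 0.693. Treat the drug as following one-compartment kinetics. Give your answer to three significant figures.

(a) 2040 mg; (b) 25.7 mg/h

Vd(total) = 44 kg × 1.6 L/kg = 70.40 L
LD = Vd × C = 70.40 × 29 = 2042 mg
CL = 0.693 × Vd / t½ = 0.693 × 70.40 / 55 = 0.8870 L/h
Infusion rate = CL × Css = 0.8870 × 29 = 25.72 mg/h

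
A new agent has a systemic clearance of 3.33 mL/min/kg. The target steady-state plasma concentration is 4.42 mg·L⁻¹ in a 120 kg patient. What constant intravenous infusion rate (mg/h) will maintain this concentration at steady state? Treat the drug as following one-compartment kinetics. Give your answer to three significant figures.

CL = 3.33 mL/min/kg × 120 kg = 399.6 mL/min = 399.6 × 60/1000 = 23.98 L/h
At steady state, infusion rate equals elimination rate: rate in = CL × Css.
Rate = CL × Css = 23.98 × 4.42 = 106.0 mg/h

106 mg/h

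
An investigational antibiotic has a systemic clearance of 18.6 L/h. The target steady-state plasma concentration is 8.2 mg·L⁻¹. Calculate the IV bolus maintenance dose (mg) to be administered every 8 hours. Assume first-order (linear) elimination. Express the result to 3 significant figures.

1220 mg

At steady state, dose per interval replaces the amount cleared in that interval: D/τ = CL·Css.
D = CL × Css × τ = 18.60 × 8.2 × 8 = 1220 mg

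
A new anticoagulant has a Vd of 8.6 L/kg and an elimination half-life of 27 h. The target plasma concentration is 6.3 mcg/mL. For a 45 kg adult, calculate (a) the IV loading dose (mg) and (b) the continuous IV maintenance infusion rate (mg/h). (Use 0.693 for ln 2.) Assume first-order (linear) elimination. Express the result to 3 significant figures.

(a) 2440 mg; (b) 62.6 mg/h

Vd(total) = 45 kg × 8.6 L/kg = 387.0 L
LD = Vd × C = 387.0 × 6.3 = 2438 mg
CL = 0.693 × Vd / t½ = 0.693 × 387.0 / 27 = 9.933 L/h
Infusion rate = CL × Css = 9.933 × 6.3 = 62.58 mg/h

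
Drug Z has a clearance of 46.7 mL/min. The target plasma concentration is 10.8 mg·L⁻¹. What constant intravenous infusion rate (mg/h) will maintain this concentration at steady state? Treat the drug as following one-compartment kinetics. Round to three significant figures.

CL = 46.7 mL/min = 46.7 × 0.06 = 2.802 L/h
At steady state, infusion rate equals elimination rate: rate in = CL × Css.
R₀ = 2.802 × 10.8 = 30.26 mg/h

30.3 mg/h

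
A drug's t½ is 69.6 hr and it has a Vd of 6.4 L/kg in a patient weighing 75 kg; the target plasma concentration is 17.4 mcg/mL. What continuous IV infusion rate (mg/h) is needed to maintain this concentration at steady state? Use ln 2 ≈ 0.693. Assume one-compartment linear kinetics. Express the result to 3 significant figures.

83.2 mg/h

Total Vd = 6.4 × 75 = 480.0 L
CL = ln 2 · Vd / t½ = 0.693 × 480.0 / 69.6 = 4.779 L/h
Infusion rate = CL × Css = 4.779 × 17.4 = 83.15 mg/h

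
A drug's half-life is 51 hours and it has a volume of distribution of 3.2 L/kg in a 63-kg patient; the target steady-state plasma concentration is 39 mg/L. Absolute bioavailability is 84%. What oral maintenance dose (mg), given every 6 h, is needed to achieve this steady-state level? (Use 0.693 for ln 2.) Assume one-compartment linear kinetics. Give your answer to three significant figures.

Vd = 3.2 L/kg × 63 kg = 201.6 L
CL = ln 2 · Vd / t½ = 0.693 × 201.6 / 51 = 2.739 L/h
D = CL × Css × τ / F = 2.739 × 39 × 6 / 0.84 = 763.0 mg

763 mg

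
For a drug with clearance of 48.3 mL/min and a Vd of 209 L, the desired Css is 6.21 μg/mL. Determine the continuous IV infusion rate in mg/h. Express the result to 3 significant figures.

CL = 48.3 mL/min × 60/1000 = 2.898 L/h
At steady state, infusion rate equals elimination rate: rate in = CL × Css.
R₀ = 2.898 × 6.21 = 18.00 mg/h

18.0 mg/h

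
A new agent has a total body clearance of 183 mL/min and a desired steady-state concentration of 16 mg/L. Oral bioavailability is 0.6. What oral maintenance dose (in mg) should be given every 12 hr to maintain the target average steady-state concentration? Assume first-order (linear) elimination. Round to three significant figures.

CL = 183 mL/min × 60/1000 = 10.98 L/h
D = CL × Css × τ / F = 10.98 × 16 × 12 / 0.6 = 3514 mg

3510 mg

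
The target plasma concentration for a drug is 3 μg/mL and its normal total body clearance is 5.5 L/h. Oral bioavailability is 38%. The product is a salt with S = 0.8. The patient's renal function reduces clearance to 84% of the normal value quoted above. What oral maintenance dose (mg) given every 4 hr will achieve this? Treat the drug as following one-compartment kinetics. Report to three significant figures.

182 mg

Patient clearance = 0.84 × 5.500 = 4.620 L/h
At steady state, dose per interval replaces the amount cleared in that interval: F·S·D/τ = CL·Css.
D = CL × Css × τ / F / S = 4.620 × 3 × 4 / 0.38 / 0.8 = 182.4 mg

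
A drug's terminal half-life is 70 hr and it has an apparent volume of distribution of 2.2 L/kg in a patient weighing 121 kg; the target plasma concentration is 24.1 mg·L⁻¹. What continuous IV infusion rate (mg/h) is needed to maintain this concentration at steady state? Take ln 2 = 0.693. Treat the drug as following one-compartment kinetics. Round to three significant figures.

Total Vd = 2.2 × 121 = 266.2 L
CL = 0.693 × Vd / t½ = 0.693 × 266.2 / 70 = 2.635 L/h
Infusion rate = CL × Css = 2.635 × 24.1 = 63.50 mg/h

63.5 mg/h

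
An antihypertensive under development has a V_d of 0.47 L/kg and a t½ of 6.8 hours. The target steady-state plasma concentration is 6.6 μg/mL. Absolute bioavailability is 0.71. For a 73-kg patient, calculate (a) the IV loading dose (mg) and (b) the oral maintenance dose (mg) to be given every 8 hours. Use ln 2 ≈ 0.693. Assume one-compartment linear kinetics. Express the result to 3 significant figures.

(a) 226 mg; (b) 260 mg

Total Vd = 0.47 × 73 = 34.31 L
LD = Vd × C = 34.31 × 6.6 = 226.4 mg
CL = 0.693 × Vd / t½ = 0.693 × 34.31 / 6.8 = 3.497 L/h
D = CL × Css × τ / F = 3.497 × 6.6 × 8 / 0.71 = 260.1 mg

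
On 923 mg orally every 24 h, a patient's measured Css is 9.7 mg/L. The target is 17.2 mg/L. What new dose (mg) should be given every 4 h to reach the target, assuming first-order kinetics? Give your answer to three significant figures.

For first-order elimination, Css ∝ F·D/(CL·τ); F and CL are unchanged, so Css ∝ D/τ.
D₂ = D₁ × (Css,target / Css,current) × (τ₂/τ₁) = 923 × (17.2/9.7) × (4/24) = 272.8 mg

273 mg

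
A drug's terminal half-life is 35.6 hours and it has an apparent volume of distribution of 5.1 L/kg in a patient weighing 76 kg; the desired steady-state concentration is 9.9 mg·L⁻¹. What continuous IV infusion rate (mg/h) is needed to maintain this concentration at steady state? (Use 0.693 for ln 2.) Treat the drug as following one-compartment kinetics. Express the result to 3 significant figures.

Total Vd = 5.1 × 76 = 387.6 L
k = 0.693/35.6 = 0.01947 h⁻¹, so CL = k·Vd = 0.01947 × 387.6 = 7.547 L/h
Infusion rate = CL × Css = 7.547 × 9.9 = 74.72 mg/h

74.7 mg/h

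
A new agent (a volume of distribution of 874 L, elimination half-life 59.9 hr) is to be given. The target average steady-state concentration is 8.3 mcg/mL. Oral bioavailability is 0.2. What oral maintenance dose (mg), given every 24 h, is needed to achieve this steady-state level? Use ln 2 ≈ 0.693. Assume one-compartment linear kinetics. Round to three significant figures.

CL = ln 2 · Vd / t½ = 0.693 × 874.0 / 59.9 = 10.11 L/h
D = CL × Css × τ / F = 10.11 × 8.3 × 24 / 0.2 = 10070 mg

10100 mg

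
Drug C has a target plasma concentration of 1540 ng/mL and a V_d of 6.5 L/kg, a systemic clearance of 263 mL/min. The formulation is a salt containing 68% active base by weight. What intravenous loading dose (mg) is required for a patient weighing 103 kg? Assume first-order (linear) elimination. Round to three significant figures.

Vd(total) = 103 kg × 6.5 L/kg = 669.5 L
C = 1540 ng/mL = 1.540 mg/L
LD = Vd × C / S = 669.5 × 1.540 / 0.68 = 1516 mg

1520 mg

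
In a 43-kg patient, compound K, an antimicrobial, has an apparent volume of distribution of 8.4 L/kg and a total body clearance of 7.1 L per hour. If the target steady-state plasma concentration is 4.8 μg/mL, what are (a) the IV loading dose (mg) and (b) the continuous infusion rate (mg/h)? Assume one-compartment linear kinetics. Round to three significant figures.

(a) 1730 mg; (b) 34.1 mg/h

Vd = 8.4 L/kg × 43 kg = 361.2 L
LD = Vd · C_target = 361.2 × 4.8 = 1734 mg
Maintenance: replace elimination → rate = CL × Css = 7.100 × 4.8 = 34.08 mg/h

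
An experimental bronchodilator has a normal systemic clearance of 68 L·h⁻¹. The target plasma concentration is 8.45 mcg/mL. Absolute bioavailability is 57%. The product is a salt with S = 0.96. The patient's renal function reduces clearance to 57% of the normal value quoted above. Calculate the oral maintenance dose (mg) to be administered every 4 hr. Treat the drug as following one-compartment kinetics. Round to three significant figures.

2390 mg

Patient clearance = 0.57 × 68.00 = 38.76 L/h
At steady state, dose per interval replaces the amount cleared in that interval: F·S·D/τ = CL·Css.
D = CL × Css × τ / F / S = 38.76 × 8.45 × 4 / 0.57 / 0.96 = 2394 mg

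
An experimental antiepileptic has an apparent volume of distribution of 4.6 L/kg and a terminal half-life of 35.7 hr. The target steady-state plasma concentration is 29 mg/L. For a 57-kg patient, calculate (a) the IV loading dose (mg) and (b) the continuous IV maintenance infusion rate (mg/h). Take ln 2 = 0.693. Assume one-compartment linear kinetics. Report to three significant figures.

Total Vd = 4.6 × 57 = 262.2 L
LD = Vd × C = 262.2 × 29 = 7604 mg
CL = 0.693 × Vd / t½ = 0.693 × 262.2 / 35.7 = 5.090 L/h
Infusion rate = CL × Css = 5.090 × 29 = 147.6 mg/h

(a) 7600 mg; (b) 148 mg/h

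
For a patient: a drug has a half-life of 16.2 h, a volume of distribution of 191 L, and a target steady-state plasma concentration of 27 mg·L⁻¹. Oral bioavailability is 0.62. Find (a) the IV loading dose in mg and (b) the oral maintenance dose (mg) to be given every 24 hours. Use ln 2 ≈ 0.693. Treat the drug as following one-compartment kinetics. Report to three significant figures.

LD = Vd × C = 191.0 × 27 = 5157 mg
CL = 0.693 × Vd / t½ = 0.693 × 191.0 / 16.2 = 8.171 L/h
D = CL × Css × τ / F = 8.171 × 27 × 24 / 0.62 = 8540 mg

(a) 5160 mg; (b) 8540 mg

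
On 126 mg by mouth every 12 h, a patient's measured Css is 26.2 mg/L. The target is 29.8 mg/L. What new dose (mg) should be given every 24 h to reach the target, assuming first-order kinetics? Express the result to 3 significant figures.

287 mg

For first-order elimination, Css ∝ F·D/(CL·τ); F and CL are unchanged, so Css ∝ D/τ.
D₂ = D₁ × (Css,target / Css,current) × (τ₂/τ₁) = 126 × (29.8/26.2) × (24/12) = 286.6 mg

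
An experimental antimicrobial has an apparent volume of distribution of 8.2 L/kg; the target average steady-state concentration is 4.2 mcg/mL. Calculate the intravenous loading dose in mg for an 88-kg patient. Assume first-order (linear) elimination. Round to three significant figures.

Total Vd = 8.2 × 88 = 721.6 L
The loading dose fills Vd to the target concentration.
LD = Vd × C = 721.6 × 4.200 = 3031 mg

3030 mg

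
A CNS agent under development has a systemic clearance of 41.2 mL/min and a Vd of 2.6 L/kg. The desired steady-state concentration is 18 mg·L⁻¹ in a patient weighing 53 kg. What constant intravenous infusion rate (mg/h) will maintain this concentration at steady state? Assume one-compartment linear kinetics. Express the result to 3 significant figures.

44.5 mg/h

CL = 41.2 mL/min = 41.2 × 0.06 = 2.472 L/h
Infusion rate = CL · Css = 2.472 L/h × 18 mg/L = 44.50 mg/h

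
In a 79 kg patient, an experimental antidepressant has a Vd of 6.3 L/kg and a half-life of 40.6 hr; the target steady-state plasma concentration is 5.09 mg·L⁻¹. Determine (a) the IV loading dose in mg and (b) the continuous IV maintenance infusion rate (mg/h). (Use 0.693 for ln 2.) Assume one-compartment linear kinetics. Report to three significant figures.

Total Vd = 6.3 × 79 = 497.7 L
LD = Vd × C = 497.7 × 5.09 = 2533 mg
CL = 0.693 × Vd / t½ = 0.693 × 497.7 / 40.6 = 8.495 L/h
Infusion rate = CL × Css = 8.495 × 5.09 = 43.24 mg/h

(a) 2530 mg; (b) 43.2 mg/h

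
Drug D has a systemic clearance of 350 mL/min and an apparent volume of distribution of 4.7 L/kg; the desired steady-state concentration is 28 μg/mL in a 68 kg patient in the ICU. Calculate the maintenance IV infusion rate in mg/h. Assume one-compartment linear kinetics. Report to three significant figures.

588 mg/h

Convert clearance: 350 mL/min × 60 min/h ÷ 1000 mL/L = 21.00 L/h
Rate = CL × Css = 21.00 × 28 = 588.0 mg/h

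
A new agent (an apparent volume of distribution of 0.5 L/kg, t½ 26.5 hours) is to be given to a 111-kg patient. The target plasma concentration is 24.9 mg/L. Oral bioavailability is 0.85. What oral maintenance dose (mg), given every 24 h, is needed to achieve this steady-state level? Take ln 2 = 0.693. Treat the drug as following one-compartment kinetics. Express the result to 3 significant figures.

1020 mg

Vd = 0.5 L/kg × 111 kg = 55.50 L
CL = 0.693 × Vd / t½ = 0.693 × 55.50 / 26.5 = 1.451 L/h
D = CL × Css × τ / F = 1.451 × 24.9 × 24 / 0.85 = 1020 mg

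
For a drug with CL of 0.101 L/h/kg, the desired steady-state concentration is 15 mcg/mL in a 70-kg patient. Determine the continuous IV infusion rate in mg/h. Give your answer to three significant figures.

CL = 0.101 L/h/kg × 70 kg = 7.070 L/h
Rate = CL × Css = 7.070 × 15 = 106.1 mg/h

106 mg/h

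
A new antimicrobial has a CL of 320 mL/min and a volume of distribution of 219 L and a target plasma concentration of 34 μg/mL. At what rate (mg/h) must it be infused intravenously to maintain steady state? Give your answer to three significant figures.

CL = 320 mL/min = 320 × 0.06 = 19.20 L/h
Maintenance depends on clearance, not Vd — rate in must match rate out.
Infusion rate = CL · Css = 19.20 L/h × 34 mg/L = 652.8 mg/h

653 mg/h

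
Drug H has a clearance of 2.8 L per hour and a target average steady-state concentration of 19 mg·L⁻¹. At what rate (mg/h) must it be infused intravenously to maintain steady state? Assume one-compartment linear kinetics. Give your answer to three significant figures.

At steady state, infusion rate equals elimination rate: rate in = CL × Css.
Infusion rate = CL · Css = 2.800 L/h × 19 mg/L = 53.20 mg/h

53.2 mg/h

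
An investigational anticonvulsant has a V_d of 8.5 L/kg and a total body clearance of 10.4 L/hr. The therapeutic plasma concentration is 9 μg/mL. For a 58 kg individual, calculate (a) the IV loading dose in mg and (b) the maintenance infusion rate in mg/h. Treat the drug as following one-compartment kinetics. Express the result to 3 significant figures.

Vd = 8.5 L/kg × 58 kg = 493.0 L
Loading: fill Vd to C_target → 493.0 L × 9 mg/L = 4437 mg
Maintenance infusion rate = CL × Css = 10.40 × 9 = 93.60 mg/h

(a) 4440 mg; (b) 93.6 mg/h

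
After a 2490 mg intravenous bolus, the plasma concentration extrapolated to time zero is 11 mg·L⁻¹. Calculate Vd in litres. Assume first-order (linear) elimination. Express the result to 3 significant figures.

226 L

Immediately after an IV bolus, C₀ = Dose / Vd, so Vd = Dose / C₀.
Vd = 2490 / 11 = 226.4 L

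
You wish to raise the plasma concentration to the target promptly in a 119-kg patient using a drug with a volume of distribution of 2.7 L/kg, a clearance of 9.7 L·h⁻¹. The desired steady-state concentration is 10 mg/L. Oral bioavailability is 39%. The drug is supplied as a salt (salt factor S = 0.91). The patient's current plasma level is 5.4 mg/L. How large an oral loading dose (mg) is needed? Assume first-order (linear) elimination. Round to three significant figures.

Vd = 2.7 L/kg × 119 kg = 321.3 L
Concentration deficit ΔC = 10 − 5.4 = 4.600 mg/L
LD = Vd × ΔC / F / S = 321.3 × 4.600 / 0.39 / 0.91 = 4164 mg

4160 mg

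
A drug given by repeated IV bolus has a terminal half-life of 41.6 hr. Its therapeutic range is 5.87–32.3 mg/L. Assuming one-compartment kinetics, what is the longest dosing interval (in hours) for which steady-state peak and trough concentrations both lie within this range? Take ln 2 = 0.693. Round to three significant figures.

102 h

k = 0.693 / t½ = 0.693 / 41.6 = 0.01666 h⁻¹
Between IV bolus doses, concentration decays as C = C₀·e^(−kτ), so C_peak/C_trough = e^(kτ).
τ_max = ln(C_peak/C_trough) / k = ln(32.3/5.87) / 0.01666 = 1.705 / 0.01666 = 102.3 h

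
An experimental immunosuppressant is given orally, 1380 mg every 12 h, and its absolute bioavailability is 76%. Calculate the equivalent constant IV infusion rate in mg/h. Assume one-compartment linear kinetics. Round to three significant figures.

Equivalent systemic input: infusion rate = F·D/τ.
Rate = 0.76 × 1380 / 12 = 87.40 mg/h

87.4 mg/h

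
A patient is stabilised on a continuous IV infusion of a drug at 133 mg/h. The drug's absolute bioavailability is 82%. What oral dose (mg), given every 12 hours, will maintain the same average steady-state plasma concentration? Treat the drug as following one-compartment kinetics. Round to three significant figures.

1950 mg

To maintain the same Css, the systemic dosing rate must be unchanged: F·D/τ = infusion rate.
D = rate × τ / F = 133 × 12 / 0.82 = 1946 mg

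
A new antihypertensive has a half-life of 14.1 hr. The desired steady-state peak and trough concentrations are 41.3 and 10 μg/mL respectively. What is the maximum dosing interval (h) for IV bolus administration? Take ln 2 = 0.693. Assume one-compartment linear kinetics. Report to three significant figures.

k = 0.693 / t½ = 0.693 / 14.1 = 0.04915 h⁻¹
Between IV bolus doses, concentration decays as C = C₀·e^(−kτ), so C_peak/C_trough = e^(kτ).
τ_max = ln(C_peak/C_trough) / k = ln(41.3/10) / 0.04915 = 1.418 / 0.04915 = 28.85 h

28.9 h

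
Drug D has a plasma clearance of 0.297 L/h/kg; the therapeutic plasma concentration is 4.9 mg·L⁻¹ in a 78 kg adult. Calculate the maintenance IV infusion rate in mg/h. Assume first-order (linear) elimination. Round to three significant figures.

114 mg/h

CL = 0.297 L/h/kg × 78 kg = 23.17 L/h
At steady state, infusion rate equals elimination rate: rate in = CL × Css.
Infusion rate = CL · Css = 23.17 L/h × 4.9 mg/L = 113.5 mg/h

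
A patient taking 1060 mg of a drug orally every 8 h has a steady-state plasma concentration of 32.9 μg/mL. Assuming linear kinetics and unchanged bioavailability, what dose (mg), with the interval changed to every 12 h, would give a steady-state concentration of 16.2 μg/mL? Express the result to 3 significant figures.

783 mg

For first-order elimination, Css ∝ F·D/(CL·τ); F and CL are unchanged, so Css ∝ D/τ.
D₂ = D₁ × (Css,target / Css,current) × (τ₂/τ₁) = 1060 × (16.2/32.9) × (12/8) = 782.9 mg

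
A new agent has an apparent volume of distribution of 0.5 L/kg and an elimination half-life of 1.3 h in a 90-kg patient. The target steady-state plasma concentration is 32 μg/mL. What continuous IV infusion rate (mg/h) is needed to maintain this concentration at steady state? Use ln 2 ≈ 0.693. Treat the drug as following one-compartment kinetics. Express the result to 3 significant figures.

768 mg/h

Vd(total) = 90 kg × 0.5 L/kg = 45.00 L
k = 0.693/1.3 = 0.5331 h⁻¹, so CL = k·Vd = 0.5331 × 45.00 = 23.99 L/h
Infusion rate = CL × Css = 23.99 × 32 = 767.7 mg/h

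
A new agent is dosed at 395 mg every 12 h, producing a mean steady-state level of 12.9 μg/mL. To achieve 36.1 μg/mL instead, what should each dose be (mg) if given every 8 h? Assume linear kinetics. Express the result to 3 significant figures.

With linear kinetics, Css is proportional to dose rate (D/τ) at fixed clearance.
D₂ = D₁ × (Css,target / Css,current) × (τ₂/τ₁) = 395 × (36.1/12.9) × (8/12) = 736.9 mg

737 mg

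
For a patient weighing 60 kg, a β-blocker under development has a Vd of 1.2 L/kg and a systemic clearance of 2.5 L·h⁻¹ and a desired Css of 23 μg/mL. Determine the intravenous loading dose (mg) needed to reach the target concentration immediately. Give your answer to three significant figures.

Total Vd = 1.2 × 60 = 72.00 L
The loading dose fills Vd to the target concentration; clearance is irrelevant here.
LD = Vd × C = 72.00 × 23.00 = 1656 mg

1660 mg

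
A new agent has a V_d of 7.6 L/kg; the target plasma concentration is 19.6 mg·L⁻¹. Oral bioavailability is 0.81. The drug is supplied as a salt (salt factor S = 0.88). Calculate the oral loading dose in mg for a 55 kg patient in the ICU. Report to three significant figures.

11500 mg

Vd(total) = 55 kg × 7.6 L/kg = 418.0 L
The loading dose fills Vd to the target concentration.
LD = Vd × C / F / S = 418.0 × 19.60 / 0.81 / 0.88 = 11490 mg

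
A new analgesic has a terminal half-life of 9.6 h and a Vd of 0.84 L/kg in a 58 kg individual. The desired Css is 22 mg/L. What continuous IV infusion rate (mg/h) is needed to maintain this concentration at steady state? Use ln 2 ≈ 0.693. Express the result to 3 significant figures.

77.4 mg/h

Vd = 0.84 L/kg × 58 kg = 48.72 L
k = 0.693/9.6 = 0.07219 h⁻¹, so CL = k·Vd = 0.07219 × 48.72 = 3.517 L/h
Infusion rate = CL × Css = 3.517 × 22 = 77.37 mg/h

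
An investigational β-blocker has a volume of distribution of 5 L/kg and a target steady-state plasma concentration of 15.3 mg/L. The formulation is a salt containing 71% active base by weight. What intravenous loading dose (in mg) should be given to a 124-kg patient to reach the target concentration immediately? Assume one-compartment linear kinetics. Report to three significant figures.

Total Vd = 5 × 124 = 620.0 L
The loading dose fills Vd to the target concentration.
LD = Vd × C / S = 620.0 × 15.30 / 0.71 = 13360 mg

13400 mg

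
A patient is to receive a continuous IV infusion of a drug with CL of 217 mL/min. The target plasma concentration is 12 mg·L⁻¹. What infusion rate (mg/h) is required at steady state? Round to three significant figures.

156 mg/h

CL = 217 mL/min = 217 × 0.06 = 13.02 L/h
Infusion rate = CL · Css = 13.02 L/h × 12 mg/L = 156.2 mg/h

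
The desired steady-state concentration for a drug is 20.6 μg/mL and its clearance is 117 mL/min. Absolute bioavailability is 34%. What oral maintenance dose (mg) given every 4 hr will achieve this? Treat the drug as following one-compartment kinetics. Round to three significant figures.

1700 mg

Convert clearance: 117 mL/min × 60 min/h ÷ 1000 mL/L = 7.020 L/h
D = CL × Css × τ / F = 7.020 × 20.6 × 4 / 0.34 = 1701 mg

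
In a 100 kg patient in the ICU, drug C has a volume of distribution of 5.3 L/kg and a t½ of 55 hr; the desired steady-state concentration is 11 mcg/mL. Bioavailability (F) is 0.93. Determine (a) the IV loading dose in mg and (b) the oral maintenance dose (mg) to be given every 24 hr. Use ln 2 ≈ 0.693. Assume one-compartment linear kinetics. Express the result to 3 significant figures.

(a) 5830 mg; (b) 1900 mg

Vd(total) = 100 kg × 5.3 L/kg = 530.0 L
LD = Vd × C = 530.0 × 11 = 5830 mg
CL = 0.693 × Vd / t½ = 0.693 × 530.0 / 55 = 6.678 L/h
D = CL × Css × τ / F = 6.678 × 11 × 24 / 0.93 = 1896 mg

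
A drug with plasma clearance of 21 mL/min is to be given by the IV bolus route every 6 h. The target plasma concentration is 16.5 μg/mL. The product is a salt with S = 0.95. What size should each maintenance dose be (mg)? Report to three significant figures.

131 mg

CL = 21 mL/min = 21 × 0.06 = 1.260 L/h
At steady state, dose per interval replaces the amount cleared in that interval: S·D/τ = CL·Css.
D = CL × Css × τ / S = 1.260 × 16.5 × 6 / 0.95 = 131.3 mg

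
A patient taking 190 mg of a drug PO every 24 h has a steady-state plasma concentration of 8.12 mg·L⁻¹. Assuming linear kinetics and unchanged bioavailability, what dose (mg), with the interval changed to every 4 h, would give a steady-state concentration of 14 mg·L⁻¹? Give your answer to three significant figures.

For first-order elimination, Css ∝ F·D/(CL·τ); F and CL are unchanged, so Css ∝ D/τ.
D₂ = D₁ × (Css,target / Css,current) × (τ₂/τ₁) = 190 × (14/8.12) × (4/24) = 54.60 mg

54.6 mg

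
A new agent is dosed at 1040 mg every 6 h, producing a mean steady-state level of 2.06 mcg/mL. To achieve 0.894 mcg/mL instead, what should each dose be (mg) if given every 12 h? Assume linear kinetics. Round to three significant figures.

With linear kinetics, Css is proportional to dose rate (D/τ) at fixed clearance.
D₂ = D₁ × (Css,target / Css,current) × (τ₂/τ₁) = 1040 × (0.894/2.06) × (12/6) = 902.7 mg

903 mg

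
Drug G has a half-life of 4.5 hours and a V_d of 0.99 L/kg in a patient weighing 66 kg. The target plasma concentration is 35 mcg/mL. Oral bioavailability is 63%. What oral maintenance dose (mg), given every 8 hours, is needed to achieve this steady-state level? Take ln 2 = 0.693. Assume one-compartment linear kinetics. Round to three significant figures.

4470 mg

Vd = 0.99 L/kg × 66 kg = 65.34 L
CL = ln 2 · Vd / t½ = 0.693 × 65.34 / 4.5 = 10.06 L/h
D = CL × Css × τ / F = 10.06 × 35 × 8 / 0.63 = 4471 mg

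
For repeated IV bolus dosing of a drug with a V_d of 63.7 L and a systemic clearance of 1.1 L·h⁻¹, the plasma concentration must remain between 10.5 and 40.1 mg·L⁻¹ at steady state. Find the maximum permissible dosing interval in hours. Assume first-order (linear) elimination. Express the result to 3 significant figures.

k = CL / Vd = 1.100 / 63.70 = 0.01727 h⁻¹
Between IV bolus doses, concentration decays as C = C₀·e^(−kτ), so C_peak/C_trough = e^(kτ).
τ_max = ln(C_peak/C_trough) / k = ln(40.1/10.5) / 0.01727 = 1.340 / 0.01727 = 77.59 h

77.6 h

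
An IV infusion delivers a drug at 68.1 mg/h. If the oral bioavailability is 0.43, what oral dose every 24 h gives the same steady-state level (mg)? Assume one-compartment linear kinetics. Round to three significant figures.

To maintain the same Css, the systemic dosing rate must be unchanged: F·D/τ = infusion rate.
D = rate × τ / F = 68.1 × 24 / 0.43 = 3801 mg

3800 mg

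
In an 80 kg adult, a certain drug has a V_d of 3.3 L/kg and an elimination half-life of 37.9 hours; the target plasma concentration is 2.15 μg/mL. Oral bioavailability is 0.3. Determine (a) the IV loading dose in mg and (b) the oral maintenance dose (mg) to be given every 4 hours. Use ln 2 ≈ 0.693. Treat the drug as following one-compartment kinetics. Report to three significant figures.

Total Vd = 3.3 × 80 = 264.0 L
LD = Vd × C = 264.0 × 2.15 = 567.6 mg
CL = 0.693 × Vd / t½ = 0.693 × 264.0 / 37.9 = 4.827 L/h
D = CL × Css × τ / F = 4.827 × 2.15 × 4 / 0.3 = 138.4 mg

(a) 568 mg; (b) 138 mg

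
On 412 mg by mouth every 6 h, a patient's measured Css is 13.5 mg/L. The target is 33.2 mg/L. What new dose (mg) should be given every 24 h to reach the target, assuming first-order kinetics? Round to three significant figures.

4050 mg

With linear kinetics, Css is proportional to dose rate (D/τ) at fixed clearance.
D₂ = D₁ × (Css,target / Css,current) × (τ₂/τ₁) = 412 × (33.2/13.5) × (24/6) = 4053 mg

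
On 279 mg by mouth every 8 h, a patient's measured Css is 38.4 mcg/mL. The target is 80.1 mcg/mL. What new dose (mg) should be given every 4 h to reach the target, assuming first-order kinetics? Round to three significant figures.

291 mg

For first-order elimination, Css ∝ F·D/(CL·τ); F and CL are unchanged, so Css ∝ D/τ.
D₂ = D₁ × (Css,target / Css,current) × (τ₂/τ₁) = 279 × (80.1/38.4) × (4/8) = 291.0 mg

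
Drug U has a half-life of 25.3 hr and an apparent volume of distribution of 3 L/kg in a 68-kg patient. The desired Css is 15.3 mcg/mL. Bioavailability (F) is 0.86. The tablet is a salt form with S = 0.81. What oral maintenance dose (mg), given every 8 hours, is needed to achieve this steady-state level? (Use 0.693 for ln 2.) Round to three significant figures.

Vd = 3 L/kg × 68 kg = 204.0 L
CL = 0.693 × Vd / t½ = 0.693 × 204.0 / 25.3 = 5.588 L/h
D = CL × Css × τ / F / S = 5.588 × 15.3 × 8 / 0.86 / 0.81 = 981.9 mg

982 mg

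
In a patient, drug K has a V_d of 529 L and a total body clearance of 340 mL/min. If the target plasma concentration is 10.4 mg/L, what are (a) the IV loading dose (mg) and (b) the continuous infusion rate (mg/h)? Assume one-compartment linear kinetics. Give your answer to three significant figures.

Loading: fill Vd to C_target → 529.0 L × 10.4 mg/L = 5502 mg
CL = 340 mL/min × 60/1000 = 20.40 L/h
Infusion rate = 20.40 L/h × 10.4 mg/L = 212.2 mg/h

(a) 5500 mg; (b) 212 mg/h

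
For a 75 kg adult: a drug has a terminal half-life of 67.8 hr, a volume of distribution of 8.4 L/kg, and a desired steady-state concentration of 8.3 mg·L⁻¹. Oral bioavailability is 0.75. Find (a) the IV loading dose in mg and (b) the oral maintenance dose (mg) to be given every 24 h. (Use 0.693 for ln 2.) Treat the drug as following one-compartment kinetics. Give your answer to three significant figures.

Vd(total) = 75 kg × 8.4 L/kg = 630.0 L
LD = Vd × C = 630.0 × 8.3 = 5229 mg
CL = 0.693 × Vd / t½ = 0.693 × 630.0 / 67.8 = 6.439 L/h
D = CL × Css × τ / F = 6.439 × 8.3 × 24 / 0.75 = 1710 mg

(a) 5230 mg; (b) 1710 mg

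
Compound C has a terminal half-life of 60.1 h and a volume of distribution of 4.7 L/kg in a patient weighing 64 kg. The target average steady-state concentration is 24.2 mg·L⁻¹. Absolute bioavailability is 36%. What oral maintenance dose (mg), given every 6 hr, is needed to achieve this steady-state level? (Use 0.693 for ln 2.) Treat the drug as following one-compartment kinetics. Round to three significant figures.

Total Vd = 4.7 × 64 = 300.8 L
CL = 0.693 × Vd / t½ = 0.693 × 300.8 / 60.1 = 3.468 L/h
D = CL × Css × τ / F = 3.468 × 24.2 × 6 / 0.36 = 1399 mg

1400 mg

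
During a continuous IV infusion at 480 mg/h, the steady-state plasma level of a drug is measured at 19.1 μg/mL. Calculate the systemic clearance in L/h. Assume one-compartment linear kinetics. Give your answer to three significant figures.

At steady state, infusion rate = CL × Css, so CL = rate / Css.
CL = 480 / 19.1 = 25.13 L/h

25.1 L/h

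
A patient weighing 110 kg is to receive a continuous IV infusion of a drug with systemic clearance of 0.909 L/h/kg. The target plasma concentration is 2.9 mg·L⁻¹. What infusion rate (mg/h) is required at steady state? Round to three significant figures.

CL = 0.909 L/h/kg × 110 kg = 99.99 L/h
Rate = CL × Css = 99.99 × 2.9 = 290.0 mg/h

290 mg/h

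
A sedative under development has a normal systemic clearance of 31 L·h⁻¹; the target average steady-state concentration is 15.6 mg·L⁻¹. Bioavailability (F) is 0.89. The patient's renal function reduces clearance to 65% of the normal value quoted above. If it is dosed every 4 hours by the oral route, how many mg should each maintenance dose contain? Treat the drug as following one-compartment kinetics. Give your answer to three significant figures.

1410 mg

Patient clearance = 0.65 × 31.00 = 20.15 L/h
D = CL × Css × τ / F = 20.15 × 15.6 × 4 / 0.89 = 1413 mg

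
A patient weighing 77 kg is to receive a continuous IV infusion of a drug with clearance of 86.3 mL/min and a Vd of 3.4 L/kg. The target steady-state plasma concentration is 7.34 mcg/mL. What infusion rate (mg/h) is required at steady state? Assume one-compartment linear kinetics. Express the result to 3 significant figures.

38.0 mg/h

CL = 86.3 mL/min = 86.3 × 0.06 = 5.178 L/h
Infusion rate = CL · Css = 5.178 L/h × 7.34 mg/L = 38.01 mg/h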